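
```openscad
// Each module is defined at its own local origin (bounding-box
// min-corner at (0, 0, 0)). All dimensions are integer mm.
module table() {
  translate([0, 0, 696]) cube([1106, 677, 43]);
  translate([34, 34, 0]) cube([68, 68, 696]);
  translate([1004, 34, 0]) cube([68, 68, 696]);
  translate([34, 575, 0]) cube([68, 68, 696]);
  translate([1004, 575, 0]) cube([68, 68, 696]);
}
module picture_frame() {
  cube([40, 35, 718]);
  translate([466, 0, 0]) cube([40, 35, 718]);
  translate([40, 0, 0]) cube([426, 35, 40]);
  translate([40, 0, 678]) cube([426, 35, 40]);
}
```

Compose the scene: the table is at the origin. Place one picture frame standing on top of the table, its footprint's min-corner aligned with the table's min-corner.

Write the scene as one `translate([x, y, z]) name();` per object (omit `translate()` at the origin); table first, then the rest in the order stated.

table();
translate([0, 0, 739]) picture_frame();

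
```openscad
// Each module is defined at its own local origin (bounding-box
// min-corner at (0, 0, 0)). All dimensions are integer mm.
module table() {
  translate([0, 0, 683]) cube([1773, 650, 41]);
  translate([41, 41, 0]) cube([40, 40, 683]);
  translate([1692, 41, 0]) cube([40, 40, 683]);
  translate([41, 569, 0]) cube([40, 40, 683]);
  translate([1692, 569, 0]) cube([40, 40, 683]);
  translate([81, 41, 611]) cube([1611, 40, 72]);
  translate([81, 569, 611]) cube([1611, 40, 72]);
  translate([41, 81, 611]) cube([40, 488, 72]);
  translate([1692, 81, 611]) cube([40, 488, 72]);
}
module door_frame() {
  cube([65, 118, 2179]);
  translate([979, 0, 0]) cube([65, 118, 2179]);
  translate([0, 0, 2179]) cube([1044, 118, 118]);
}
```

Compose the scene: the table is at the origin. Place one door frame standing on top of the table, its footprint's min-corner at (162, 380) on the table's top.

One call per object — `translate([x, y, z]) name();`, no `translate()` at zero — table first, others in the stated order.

table();
translate([162, 380, 724]) door_frame();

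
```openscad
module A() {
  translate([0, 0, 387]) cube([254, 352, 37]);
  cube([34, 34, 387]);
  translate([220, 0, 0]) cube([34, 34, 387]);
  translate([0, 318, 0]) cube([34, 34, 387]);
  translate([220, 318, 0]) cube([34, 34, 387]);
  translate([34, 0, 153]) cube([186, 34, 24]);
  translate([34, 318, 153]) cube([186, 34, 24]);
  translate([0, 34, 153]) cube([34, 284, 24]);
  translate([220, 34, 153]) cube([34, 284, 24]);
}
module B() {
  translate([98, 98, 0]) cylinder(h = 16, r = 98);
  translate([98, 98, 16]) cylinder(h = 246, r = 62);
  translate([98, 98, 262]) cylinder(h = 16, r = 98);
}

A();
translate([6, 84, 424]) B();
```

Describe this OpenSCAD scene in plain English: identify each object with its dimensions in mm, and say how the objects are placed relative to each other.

A is a simple wooden stool: a rectangular seat 254 mm (x) by 352 mm (y), 37 mm thick, top face at z = 424 mm, on four square legs, each 34×34 mm in cross-section. The legs rest on z = 0, each flush with a corner of the seat. Four stretchers, 34 mm wide and 24 mm tall, connect adjacent legs with their undersides at z = 153 mm, each running between the inner faces of the legs it joins and aligned with the legs' outer faces on the other axis.

B is a spool: two coaxial disc flanges of radius 98 mm and thickness 16 mm, joined by a core cylinder of radius 62 mm and height 246 mm. The lower flange rests on z = 0 and the three cylinders share a vertical axis.

The spool is on top of the stool.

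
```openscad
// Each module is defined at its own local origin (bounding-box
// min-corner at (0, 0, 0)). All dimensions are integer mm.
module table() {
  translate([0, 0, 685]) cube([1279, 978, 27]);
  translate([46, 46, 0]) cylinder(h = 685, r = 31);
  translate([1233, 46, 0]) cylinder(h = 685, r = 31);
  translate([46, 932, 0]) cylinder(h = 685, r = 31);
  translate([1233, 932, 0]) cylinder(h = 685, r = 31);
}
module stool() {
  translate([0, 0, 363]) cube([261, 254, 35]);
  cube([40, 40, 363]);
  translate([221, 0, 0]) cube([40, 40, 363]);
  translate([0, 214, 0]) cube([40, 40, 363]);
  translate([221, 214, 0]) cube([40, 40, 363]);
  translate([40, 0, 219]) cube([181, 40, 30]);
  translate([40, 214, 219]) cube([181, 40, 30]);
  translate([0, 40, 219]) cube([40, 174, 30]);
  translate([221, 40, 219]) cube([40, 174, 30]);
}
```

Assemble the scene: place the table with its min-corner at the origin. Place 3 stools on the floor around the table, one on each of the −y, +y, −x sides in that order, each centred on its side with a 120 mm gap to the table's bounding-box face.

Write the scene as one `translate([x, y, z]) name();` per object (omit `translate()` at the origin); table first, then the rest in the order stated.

table();
translate([509, -374, 0]) stool();
translate([509, 1098, 0]) stool();
translate([-381, 362, 0]) stool();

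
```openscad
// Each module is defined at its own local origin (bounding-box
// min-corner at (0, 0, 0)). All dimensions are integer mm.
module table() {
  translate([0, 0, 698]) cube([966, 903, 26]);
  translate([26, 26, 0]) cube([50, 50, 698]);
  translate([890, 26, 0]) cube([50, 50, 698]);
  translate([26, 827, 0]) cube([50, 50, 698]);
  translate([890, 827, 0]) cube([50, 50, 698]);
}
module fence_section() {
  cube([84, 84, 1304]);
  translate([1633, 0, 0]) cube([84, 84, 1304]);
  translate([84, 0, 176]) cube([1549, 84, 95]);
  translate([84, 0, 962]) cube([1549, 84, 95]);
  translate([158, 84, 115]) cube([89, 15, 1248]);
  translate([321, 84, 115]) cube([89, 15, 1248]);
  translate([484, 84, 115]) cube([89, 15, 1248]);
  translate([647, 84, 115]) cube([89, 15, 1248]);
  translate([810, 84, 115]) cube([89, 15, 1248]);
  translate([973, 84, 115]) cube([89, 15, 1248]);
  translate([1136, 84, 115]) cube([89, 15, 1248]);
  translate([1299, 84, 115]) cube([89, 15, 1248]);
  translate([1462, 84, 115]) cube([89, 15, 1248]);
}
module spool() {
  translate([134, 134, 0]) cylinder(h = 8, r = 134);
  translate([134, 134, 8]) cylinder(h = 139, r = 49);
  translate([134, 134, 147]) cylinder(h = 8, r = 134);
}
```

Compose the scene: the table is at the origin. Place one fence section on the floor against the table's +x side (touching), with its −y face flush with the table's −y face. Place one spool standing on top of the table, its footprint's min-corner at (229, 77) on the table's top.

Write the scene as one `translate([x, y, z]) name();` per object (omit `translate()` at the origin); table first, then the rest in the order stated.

table();
translate([966, 0, 0]) fence_section();
translate([229, 77, 724]) spool();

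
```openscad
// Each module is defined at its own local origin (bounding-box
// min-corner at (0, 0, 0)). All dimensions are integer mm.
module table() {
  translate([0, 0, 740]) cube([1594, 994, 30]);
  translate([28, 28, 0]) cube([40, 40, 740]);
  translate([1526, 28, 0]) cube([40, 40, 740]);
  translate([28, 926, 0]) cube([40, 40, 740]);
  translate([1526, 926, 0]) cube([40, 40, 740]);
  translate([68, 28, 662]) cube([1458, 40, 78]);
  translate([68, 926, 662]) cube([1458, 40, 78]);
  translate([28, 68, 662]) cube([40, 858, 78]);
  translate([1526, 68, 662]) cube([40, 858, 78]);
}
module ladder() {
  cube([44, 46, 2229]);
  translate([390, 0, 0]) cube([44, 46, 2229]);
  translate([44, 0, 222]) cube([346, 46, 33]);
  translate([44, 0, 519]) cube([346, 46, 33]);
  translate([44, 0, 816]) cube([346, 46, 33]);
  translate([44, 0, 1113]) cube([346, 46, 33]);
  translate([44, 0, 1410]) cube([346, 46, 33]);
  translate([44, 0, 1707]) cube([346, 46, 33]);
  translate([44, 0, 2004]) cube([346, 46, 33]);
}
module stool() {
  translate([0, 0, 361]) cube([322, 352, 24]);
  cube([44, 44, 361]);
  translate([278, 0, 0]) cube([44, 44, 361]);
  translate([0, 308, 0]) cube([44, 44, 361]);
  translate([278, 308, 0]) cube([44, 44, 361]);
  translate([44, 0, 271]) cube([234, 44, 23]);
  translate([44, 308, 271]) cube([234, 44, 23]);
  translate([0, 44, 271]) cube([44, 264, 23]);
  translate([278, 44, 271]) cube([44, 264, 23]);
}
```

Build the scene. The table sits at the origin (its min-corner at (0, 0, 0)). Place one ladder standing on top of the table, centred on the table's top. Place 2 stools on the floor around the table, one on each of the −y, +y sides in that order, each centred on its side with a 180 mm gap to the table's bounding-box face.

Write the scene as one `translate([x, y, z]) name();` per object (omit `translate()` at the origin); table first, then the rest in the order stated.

table();
translate([580, 474, 770]) ladder();
translate([636, -532, 0]) stool();
translate([636, 1174, 0]) stool();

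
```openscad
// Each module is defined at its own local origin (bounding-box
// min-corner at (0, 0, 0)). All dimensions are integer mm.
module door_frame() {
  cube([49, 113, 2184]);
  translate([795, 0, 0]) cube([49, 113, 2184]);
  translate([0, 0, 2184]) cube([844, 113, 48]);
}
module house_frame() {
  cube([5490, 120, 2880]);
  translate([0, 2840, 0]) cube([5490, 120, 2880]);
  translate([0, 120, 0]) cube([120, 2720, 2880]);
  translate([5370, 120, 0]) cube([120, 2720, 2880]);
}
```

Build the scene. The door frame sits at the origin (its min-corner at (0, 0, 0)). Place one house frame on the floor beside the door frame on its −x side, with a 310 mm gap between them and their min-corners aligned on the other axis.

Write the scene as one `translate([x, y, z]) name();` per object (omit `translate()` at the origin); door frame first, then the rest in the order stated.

door_frame();
translate([-5800, 0, 0]) house_frame();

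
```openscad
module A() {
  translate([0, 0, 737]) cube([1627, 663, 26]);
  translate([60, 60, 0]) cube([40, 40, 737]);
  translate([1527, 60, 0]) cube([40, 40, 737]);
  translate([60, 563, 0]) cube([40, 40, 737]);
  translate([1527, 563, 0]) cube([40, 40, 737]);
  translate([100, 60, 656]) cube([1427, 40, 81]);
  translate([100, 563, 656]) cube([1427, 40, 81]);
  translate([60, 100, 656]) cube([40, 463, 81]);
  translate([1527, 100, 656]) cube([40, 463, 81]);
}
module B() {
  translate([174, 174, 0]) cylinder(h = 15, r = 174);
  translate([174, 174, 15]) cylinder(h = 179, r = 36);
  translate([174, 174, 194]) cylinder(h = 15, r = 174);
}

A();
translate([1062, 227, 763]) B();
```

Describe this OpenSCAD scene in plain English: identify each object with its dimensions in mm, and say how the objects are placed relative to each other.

A is a rectangular dining table. The top is 1627×663×26 mm with its upper surface at z = 763 mm. It stands on four 40×40 mm square legs, each inset 60 mm from the nearest pair of top edges, running from the floor to the underside of the top. Four apron rails, 40 mm thick and 81 mm tall, run between adjacent legs with their top edges flush with the underside of the top and their outer faces flush with the legs' outer faces.

B is a spool: two coaxial disc flanges of radius 174 mm and thickness 15 mm, joined by a core cylinder of radius 36 mm and height 179 mm. The lower flange rests on z = 0 and the three cylinders share a vertical axis.

The spool is on top of the table.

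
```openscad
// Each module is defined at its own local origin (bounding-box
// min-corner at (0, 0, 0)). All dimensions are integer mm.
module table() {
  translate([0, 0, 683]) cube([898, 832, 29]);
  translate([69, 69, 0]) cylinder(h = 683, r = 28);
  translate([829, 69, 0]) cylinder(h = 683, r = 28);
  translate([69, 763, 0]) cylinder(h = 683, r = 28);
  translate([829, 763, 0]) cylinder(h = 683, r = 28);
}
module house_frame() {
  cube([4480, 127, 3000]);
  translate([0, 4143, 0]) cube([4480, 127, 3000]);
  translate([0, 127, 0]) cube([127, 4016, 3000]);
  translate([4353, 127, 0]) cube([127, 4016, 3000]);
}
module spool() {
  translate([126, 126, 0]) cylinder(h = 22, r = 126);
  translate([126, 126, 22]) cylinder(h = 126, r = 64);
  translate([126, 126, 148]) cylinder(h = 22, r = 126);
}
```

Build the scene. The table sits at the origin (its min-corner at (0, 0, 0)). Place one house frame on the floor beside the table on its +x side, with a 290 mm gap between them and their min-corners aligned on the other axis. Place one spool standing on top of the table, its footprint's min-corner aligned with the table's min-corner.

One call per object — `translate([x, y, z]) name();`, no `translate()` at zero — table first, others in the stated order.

table();
translate([1188, 0, 0]) house_frame();
translate([0, 0, 712]) spool();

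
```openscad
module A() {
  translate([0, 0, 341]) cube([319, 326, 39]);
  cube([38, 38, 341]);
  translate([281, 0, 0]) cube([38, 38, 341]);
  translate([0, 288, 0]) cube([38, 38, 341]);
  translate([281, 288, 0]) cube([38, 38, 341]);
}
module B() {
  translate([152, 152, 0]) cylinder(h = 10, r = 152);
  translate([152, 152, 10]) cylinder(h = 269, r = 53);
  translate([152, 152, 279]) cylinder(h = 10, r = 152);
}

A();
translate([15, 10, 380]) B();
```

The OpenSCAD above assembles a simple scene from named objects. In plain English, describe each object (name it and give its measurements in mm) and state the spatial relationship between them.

A is a four-legged stool. The seat is 319×326 mm, 39 mm thick, top at z = 380 mm. It stands on four square legs, each 38×38 mm in cross-section, from z = 0 to the seat underside, each flush with a corner of the seat.

B is a spool: two coaxial disc flanges of radius 152 mm and thickness 10 mm, joined by a core cylinder of radius 53 mm and height 269 mm. The lower flange rests on z = 0 and the three cylinders share a vertical axis.

The spool is on top of the stool.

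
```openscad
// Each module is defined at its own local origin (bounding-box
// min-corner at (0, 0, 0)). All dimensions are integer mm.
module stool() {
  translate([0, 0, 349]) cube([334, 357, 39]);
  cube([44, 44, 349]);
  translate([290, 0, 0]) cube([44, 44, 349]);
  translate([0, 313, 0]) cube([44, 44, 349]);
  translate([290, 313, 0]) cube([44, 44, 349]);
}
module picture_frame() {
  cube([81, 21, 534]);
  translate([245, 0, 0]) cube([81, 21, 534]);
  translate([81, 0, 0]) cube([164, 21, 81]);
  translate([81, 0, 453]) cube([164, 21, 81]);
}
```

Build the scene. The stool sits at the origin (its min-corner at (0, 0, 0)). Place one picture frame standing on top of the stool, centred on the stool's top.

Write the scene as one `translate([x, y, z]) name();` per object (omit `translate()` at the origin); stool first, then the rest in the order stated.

stool();
translate([4, 168, 388]) picture_frame();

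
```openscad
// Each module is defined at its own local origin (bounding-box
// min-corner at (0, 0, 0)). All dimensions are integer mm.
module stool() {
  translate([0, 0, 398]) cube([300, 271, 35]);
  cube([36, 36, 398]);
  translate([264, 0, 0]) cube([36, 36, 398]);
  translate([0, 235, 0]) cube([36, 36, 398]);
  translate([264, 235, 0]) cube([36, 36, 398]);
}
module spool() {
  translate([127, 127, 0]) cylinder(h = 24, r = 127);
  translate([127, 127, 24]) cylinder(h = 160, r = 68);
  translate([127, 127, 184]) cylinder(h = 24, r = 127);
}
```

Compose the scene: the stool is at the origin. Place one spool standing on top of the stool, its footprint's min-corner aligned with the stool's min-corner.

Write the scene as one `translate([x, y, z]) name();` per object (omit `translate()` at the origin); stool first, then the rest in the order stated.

stool();
translate([0, 0, 433]) spool();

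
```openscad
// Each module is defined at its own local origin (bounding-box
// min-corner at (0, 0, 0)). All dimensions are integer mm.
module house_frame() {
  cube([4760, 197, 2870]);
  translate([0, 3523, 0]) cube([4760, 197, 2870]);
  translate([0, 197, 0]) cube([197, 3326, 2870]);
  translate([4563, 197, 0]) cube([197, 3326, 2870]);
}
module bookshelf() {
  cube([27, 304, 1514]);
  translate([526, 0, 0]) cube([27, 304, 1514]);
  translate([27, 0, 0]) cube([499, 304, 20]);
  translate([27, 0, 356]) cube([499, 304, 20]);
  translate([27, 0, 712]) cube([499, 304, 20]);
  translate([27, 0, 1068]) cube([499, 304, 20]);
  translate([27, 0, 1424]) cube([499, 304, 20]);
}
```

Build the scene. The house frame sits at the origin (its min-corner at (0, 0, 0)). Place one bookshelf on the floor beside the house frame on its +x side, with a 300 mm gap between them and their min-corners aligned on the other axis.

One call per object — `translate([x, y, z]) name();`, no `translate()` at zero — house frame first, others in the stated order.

house_frame();
translate([5060, 0, 0]) bookshelf();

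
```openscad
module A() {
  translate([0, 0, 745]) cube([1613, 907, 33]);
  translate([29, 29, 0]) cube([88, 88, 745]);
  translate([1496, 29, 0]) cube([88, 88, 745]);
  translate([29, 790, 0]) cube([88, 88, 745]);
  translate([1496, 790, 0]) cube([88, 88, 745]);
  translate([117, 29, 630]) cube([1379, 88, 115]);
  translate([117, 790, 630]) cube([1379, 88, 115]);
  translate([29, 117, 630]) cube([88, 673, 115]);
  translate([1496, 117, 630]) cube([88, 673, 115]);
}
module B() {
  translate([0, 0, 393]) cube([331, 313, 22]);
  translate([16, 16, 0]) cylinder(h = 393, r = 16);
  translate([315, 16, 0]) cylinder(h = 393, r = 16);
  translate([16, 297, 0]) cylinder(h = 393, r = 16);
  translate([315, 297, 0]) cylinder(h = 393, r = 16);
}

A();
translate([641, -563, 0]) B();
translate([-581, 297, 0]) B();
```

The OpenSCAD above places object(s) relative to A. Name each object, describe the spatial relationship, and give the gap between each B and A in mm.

Each stool's nearest face is 250 mm from the table's bounding box.

A is a table. B is a stool. Two stools sit around the table at the −y, −x sides. The gap between each stool and the table is 250 mm.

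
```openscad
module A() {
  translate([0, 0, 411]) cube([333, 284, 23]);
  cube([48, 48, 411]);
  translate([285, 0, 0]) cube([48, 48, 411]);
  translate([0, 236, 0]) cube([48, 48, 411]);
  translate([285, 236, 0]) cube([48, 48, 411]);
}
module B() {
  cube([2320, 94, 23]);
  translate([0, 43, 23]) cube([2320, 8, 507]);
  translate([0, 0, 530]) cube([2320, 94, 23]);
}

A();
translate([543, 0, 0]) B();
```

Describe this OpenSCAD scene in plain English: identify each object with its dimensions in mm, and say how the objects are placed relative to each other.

A is a four-legged stool. The seat is a 333×284×23 mm slab whose top surface is at z = 434 mm; four square legs, each 48×48 mm in cross-section, run from the floor (z = 0) to the underside of the seat, each flush with a corner of the seat.

B is an I-beam lying along x, 2320 mm long. Overall section height 553 mm. Two flanges 94 mm wide (y) and 23 mm thick, one on the floor and one at the top; a web 8 mm thick runs between them, centred on the flange width.

The I-beam is on the floor beside the stool on its +x side.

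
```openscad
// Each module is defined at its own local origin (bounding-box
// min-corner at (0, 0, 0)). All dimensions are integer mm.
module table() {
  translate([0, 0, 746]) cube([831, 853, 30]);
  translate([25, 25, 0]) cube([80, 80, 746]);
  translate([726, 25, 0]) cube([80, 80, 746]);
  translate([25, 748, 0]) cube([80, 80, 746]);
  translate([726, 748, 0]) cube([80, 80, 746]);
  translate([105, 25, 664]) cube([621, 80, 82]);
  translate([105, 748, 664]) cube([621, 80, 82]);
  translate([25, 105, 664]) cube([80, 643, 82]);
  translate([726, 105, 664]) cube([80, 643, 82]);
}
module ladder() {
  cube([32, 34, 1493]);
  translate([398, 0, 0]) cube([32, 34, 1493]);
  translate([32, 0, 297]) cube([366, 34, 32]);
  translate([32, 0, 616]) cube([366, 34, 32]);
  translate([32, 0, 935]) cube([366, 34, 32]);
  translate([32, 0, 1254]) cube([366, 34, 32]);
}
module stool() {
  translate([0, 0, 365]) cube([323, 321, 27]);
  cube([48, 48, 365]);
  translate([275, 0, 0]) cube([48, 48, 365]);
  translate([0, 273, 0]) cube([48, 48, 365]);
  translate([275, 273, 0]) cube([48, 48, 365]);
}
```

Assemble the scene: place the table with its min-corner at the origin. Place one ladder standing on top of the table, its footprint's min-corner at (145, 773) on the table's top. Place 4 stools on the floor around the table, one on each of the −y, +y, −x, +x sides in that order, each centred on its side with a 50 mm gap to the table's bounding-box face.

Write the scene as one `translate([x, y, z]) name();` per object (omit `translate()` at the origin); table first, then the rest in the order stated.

table();
translate([145, 773, 776]) ladder();
translate([254, -371, 0]) stool();
translate([254, 903, 0]) stool();
translate([-373, 266, 0]) stool();
translate([881, 266, 0]) stool();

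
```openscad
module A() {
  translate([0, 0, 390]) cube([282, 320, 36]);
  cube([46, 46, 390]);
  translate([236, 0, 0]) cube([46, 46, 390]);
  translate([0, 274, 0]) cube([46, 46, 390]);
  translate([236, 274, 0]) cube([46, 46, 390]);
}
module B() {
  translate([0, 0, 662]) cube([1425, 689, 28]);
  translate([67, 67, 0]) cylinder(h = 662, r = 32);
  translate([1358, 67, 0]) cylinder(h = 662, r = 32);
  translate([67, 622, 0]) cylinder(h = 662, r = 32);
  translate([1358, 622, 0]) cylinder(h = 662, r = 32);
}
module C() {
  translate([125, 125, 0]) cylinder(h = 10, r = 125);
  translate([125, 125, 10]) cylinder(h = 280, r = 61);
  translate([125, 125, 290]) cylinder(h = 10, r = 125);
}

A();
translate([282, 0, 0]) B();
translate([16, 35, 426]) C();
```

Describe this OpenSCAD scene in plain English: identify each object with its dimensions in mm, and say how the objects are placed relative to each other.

A is a four-legged stool. The seat is 282×320 mm, 36 mm thick, top at z = 426 mm. It stands on four square legs, each 46×46 mm in cross-section, from z = 0 to the seat underside, each flush with a corner of the seat.

B is a rectangular dining table. The top is 1425×689×28 mm with its upper surface at z = 690 mm. It stands on four round legs of 64 mm diameter, each leg's bounding box inset 35 mm from the nearest pair of top edges, running from the floor to the underside of the top.

C is a spool: two coaxial disc flanges of radius 125 mm and thickness 10 mm, joined by a core cylinder of radius 61 mm and height 280 mm. The lower flange rests on z = 0 and the three cylinders share a vertical axis.

The table is against the stool's +x side, with their −y faces flush. The spool is on top of the stool, centred.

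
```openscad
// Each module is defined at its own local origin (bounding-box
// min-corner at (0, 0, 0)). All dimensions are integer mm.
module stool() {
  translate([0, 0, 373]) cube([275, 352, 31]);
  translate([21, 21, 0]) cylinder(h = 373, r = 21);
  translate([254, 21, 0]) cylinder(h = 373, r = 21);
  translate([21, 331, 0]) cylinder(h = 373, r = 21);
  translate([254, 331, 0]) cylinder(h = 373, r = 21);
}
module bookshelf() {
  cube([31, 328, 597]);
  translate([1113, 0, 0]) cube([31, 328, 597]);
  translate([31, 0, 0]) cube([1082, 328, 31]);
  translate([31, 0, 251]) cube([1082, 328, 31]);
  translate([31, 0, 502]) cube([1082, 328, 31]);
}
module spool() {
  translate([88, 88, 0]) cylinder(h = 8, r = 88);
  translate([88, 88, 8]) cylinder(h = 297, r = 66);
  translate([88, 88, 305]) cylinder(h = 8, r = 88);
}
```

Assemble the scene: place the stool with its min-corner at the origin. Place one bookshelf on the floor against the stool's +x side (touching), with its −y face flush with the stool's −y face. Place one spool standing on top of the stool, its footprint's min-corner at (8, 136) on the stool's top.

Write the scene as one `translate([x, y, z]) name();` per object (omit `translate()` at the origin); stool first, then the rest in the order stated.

stool();
translate([275, 0, 0]) bookshelf();
translate([8, 136, 404]) spool();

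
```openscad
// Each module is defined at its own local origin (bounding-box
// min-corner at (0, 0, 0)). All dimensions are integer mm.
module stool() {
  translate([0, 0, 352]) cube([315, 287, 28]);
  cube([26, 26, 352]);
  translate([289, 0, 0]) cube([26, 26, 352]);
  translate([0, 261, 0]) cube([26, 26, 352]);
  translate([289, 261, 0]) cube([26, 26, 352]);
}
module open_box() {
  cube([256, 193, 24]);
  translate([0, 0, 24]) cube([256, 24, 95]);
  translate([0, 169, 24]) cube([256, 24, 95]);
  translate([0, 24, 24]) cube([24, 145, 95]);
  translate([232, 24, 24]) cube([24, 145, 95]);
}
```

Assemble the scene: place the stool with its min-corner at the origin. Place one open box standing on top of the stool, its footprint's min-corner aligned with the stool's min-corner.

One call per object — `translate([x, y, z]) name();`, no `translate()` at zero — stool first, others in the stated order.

stool();
translate([0, 0, 380]) open_box();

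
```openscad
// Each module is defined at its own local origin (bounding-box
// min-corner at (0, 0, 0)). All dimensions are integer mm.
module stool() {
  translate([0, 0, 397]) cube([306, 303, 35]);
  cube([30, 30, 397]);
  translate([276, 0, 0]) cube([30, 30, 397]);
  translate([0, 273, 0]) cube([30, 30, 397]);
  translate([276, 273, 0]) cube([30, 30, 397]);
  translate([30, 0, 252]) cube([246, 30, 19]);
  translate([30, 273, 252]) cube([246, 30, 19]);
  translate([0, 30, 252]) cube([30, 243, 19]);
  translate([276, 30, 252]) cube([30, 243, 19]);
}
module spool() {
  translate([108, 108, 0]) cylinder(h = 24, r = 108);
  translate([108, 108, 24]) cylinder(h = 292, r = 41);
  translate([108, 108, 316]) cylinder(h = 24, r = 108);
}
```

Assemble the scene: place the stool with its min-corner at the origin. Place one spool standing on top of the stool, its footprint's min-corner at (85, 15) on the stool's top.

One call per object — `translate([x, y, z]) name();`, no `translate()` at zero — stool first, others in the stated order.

stool();
translate([85, 15, 432]) spool();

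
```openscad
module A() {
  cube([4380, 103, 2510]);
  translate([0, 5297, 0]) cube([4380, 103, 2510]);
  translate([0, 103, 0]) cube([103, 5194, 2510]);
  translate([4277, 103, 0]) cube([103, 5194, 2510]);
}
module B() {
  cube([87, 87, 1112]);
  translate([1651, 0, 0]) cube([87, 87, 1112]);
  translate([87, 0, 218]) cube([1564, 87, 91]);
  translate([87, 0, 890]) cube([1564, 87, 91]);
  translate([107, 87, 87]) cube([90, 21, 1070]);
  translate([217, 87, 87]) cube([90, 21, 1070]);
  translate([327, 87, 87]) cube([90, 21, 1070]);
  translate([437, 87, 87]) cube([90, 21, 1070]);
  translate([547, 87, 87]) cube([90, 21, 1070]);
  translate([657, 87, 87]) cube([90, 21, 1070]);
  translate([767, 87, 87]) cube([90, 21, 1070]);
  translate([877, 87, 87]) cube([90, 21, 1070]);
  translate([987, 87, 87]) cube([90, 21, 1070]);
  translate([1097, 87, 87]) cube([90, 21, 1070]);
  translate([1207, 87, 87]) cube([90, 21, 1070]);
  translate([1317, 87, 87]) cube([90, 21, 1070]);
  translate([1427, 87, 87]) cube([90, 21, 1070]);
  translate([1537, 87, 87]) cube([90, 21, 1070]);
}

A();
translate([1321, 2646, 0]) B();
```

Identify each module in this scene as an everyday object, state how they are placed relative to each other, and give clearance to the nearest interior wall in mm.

Clearances: x = 1218, y = 2543; minimum 1218 mm.

A is a house frame. B is a fence section. The fence section sits inside the house frame, centred. The clearance to the nearest interior wall is 1218 mm.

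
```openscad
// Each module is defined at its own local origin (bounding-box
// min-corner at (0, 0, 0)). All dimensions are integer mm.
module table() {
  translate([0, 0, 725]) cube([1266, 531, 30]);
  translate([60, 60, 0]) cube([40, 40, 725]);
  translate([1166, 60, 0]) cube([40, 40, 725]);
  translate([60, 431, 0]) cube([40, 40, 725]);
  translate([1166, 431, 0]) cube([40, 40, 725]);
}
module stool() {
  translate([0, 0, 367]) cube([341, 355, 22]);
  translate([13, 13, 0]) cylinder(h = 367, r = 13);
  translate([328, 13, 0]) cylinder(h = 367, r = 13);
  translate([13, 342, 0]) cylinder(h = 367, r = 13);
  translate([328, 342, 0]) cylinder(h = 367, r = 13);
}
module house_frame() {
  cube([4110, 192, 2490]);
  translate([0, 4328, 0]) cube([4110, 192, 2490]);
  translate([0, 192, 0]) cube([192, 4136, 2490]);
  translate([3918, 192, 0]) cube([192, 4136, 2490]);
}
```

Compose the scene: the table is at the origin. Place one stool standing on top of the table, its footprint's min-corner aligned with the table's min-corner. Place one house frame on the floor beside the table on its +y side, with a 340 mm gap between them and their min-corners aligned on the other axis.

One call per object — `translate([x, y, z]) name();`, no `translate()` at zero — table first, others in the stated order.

table();
translate([0, 0, 755]) stool();
translate([0, 871, 0]) house_frame();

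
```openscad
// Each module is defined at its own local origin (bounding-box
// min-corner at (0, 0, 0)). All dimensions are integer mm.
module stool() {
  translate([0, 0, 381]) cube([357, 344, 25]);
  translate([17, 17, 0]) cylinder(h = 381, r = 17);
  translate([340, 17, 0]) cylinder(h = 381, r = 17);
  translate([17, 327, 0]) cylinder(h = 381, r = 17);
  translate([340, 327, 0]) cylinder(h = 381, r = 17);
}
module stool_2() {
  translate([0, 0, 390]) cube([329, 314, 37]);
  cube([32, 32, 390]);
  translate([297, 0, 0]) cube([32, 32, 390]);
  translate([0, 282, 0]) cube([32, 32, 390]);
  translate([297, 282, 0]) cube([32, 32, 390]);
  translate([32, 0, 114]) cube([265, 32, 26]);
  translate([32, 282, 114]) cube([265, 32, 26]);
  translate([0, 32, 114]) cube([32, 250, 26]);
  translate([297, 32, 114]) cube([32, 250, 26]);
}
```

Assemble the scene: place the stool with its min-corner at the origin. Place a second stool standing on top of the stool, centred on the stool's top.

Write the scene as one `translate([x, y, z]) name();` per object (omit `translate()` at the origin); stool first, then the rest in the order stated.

stool();
translate([14, 15, 406]) stool_2();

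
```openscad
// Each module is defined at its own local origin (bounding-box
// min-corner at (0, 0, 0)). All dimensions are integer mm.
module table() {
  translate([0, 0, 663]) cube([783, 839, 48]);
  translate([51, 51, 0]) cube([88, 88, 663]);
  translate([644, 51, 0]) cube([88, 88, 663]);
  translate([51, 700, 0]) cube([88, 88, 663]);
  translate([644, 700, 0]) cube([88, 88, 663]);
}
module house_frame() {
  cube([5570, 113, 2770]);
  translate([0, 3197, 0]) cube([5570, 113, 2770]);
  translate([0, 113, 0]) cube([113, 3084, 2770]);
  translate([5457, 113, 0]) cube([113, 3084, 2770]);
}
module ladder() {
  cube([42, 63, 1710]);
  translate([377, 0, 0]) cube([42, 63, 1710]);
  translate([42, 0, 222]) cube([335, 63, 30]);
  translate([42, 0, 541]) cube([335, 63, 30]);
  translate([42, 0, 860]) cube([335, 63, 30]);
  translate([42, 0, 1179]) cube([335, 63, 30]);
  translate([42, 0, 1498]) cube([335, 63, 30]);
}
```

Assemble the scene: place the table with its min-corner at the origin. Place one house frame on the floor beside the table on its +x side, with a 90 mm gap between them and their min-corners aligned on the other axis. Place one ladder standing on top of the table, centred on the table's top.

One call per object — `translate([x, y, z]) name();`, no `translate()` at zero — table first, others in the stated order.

table();
translate([873, 0, 0]) house_frame();
translate([182, 388, 711]) ladder();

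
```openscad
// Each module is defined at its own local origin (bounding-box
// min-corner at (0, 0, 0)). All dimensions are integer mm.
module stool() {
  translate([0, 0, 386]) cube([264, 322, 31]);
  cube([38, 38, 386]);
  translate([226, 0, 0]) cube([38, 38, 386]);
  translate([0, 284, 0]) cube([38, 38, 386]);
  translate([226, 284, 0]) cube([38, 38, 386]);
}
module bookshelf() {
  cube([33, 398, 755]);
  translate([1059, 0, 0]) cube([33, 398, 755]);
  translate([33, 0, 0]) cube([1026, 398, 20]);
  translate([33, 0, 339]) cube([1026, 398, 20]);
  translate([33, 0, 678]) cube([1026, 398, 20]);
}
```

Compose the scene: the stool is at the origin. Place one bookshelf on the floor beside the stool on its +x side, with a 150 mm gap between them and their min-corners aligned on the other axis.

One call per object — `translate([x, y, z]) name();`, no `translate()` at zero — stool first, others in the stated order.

stool();
translate([414, 0, 0]) bookshelf();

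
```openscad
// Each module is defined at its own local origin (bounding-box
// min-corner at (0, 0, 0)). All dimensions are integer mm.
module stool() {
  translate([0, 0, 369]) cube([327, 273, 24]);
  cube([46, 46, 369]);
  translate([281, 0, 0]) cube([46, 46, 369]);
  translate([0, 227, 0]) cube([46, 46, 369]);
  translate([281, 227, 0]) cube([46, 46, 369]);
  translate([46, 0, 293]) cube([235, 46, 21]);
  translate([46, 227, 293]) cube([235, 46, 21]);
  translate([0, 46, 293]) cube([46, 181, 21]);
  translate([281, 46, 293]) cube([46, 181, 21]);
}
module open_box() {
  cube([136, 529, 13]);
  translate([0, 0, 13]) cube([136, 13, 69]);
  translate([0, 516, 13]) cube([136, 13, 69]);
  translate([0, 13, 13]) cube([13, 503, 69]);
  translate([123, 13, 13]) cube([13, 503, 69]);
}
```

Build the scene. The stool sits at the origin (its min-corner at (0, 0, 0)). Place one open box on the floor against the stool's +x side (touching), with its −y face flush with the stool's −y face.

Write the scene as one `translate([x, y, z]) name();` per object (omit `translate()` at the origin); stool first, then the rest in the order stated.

stool();
translate([327, 0, 0]) open_box();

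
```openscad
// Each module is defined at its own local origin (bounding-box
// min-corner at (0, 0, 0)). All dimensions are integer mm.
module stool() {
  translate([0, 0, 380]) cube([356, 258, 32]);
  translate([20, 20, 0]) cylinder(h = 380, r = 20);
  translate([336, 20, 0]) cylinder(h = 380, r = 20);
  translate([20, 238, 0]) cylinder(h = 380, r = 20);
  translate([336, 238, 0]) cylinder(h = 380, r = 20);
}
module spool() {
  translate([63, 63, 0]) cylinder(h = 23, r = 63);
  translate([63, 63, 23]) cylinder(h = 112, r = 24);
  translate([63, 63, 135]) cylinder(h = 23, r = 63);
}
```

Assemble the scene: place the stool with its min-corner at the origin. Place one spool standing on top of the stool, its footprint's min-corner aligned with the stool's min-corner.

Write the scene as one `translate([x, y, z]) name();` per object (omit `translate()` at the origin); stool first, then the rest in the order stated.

stool();
translate([0, 0, 412]) spool();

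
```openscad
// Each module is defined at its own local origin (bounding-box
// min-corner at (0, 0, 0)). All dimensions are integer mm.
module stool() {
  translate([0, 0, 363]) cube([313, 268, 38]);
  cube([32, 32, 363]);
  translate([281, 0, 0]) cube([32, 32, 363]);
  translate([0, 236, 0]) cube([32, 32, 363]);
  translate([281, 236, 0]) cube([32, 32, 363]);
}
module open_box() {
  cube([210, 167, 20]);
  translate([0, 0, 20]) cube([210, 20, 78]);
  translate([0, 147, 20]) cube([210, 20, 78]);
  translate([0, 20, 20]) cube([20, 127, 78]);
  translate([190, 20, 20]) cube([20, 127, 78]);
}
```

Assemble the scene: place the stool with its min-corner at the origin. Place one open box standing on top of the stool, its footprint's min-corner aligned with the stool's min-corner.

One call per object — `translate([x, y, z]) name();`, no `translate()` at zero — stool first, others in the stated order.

stool();
translate([0, 0, 401]) open_box();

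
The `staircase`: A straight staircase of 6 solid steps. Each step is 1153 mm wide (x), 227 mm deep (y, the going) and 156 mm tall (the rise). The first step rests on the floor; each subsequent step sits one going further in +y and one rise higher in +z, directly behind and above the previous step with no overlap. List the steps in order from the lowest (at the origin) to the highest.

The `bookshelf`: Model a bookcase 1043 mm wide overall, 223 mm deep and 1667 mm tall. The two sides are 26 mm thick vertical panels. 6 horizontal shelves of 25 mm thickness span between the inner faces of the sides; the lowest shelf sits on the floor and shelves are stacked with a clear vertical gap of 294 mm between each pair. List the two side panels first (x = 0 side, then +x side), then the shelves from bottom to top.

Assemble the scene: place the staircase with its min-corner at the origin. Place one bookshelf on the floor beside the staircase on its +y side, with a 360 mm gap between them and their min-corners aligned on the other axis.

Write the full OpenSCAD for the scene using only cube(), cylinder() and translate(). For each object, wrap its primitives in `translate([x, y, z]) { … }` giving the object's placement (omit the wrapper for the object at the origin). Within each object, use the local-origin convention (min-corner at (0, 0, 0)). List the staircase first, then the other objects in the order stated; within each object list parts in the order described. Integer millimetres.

cube([1153, 227, 156]);
translate([0, 227, 156]) cube([1153, 227, 156]);
translate([0, 454, 312]) cube([1153, 227, 156]);
translate([0, 681, 468]) cube([1153, 227, 156]);
translate([0, 908, 624]) cube([1153, 227, 156]);
translate([0, 1135, 780]) cube([1153, 227, 156]);
translate([0, 1722, 0]) {
  cube([26, 223, 1667]);
  translate([1017, 0, 0]) cube([26, 223, 1667]);
  translate([26, 0, 0]) cube([991, 223, 25]);
  translate([26, 0, 319]) cube([991, 223, 25]);
  translate([26, 0, 638]) cube([991, 223, 25]);
  translate([26, 0, 957]) cube([991, 223, 25]);
  translate([26, 0, 1276]) cube([991, 223, 25]);
  translate([26, 0, 1595]) cube([991, 223, 25]);
}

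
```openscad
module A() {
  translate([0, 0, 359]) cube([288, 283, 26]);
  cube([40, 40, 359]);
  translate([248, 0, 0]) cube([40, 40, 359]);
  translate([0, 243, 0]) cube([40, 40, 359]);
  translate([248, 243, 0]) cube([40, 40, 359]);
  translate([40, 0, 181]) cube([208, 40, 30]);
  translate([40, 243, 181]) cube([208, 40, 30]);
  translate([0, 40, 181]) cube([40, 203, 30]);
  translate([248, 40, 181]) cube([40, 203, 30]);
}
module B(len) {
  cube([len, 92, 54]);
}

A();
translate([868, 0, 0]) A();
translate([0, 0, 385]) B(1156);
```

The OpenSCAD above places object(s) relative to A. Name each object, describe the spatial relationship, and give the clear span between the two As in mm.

A is a stool. B is a beam. A beam spans the tops of two stools. The clear span between the two stools is 580 mm.

Second stool starts at x = 868; first ends at x = 288; clear span = 868 − 288 = 580 mm.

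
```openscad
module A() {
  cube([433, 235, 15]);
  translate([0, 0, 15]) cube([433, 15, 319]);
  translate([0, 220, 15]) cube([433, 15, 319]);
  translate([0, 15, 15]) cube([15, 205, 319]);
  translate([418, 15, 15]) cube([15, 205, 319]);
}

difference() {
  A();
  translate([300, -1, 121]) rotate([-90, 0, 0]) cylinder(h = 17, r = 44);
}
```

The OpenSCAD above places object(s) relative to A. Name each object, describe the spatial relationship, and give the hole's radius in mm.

The subtracted cylinder has r = 44 mm.

A is an open box. The open box has a circular hole through its front wall. The hole's radius is 44 mm.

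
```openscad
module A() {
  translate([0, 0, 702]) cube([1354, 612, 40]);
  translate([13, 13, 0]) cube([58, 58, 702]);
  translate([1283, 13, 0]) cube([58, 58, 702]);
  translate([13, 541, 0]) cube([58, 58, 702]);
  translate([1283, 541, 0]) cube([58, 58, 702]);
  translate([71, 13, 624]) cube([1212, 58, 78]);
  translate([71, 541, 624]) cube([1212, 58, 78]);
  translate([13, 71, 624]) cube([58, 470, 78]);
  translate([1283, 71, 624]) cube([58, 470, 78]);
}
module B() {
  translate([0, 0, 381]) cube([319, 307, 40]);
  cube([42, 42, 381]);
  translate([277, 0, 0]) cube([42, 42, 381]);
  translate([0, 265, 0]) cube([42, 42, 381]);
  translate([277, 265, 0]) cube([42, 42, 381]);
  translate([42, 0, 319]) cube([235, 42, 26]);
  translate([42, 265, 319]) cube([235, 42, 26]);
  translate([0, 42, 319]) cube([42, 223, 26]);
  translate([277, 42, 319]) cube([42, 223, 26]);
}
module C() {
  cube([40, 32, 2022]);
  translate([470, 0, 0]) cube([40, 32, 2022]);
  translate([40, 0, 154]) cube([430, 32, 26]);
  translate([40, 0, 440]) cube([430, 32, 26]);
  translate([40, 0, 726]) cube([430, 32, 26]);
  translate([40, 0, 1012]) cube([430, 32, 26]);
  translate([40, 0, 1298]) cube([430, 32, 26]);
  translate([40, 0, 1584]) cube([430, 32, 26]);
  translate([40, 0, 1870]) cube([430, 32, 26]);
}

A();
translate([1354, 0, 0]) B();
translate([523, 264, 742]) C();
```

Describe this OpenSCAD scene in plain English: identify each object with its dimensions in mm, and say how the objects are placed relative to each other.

A is a table: top 1354 mm (x) × 612 mm (y), 40 mm thick, upper face at z = 742 mm, on four 58×58 mm square legs, each inset 13 mm from the nearest pair of top edges, running from z = 0 to the bottom of the top. Four apron rails, 58 mm thick and 78 mm tall, run between adjacent legs with their top edges flush with the underside of the top and their outer faces flush with the legs' outer faces.

B is a four-legged stool. The seat is 319×307 mm, 40 mm thick, top at z = 421 mm. It stands on four square legs, each 42×42 mm in cross-section, from z = 0 to the seat underside, each flush with a corner of the seat. Four stretchers, 42 mm wide and 26 mm tall, connect adjacent legs with their undersides at z = 319 mm, each running between the inner faces of the legs it joins and aligned with the legs' outer faces on the other axis.

C is a straight ladder. Two 40×32 mm vertical rails, 2022 mm tall, stand 510 mm apart (outside-to-outside) with their front faces coplanar on the −y side. 7 rungs, each 32 mm deep and 26 mm tall, span between the inner faces of the rails, front faces flush with the rails. The lowest rung's underside is at z = 154 mm and rungs are spaced 286 mm apart (underside to underside).

The stool is against the table's +x side, with their −y faces flush. The ladder is on top of the table.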